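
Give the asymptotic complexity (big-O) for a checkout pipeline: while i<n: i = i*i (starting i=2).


Reasoning: squaring drives double-exponential growth; iterations ~ log log n
Complexity: O(log log n)

O(log log n)


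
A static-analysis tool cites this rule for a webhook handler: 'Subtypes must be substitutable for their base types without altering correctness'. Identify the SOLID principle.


This describes the Liskov Substitution Principle (LSP)

Liskov Substitution Principle (LSP)


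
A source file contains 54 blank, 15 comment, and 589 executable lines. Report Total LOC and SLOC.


Total LOC = blank + comment + code
Total LOC = 54 + 15 + 589 = 658
SLOC (source only) = code = 589

Total LOC: 658, SLOC: 589


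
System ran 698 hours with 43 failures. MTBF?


Formula: MTBF = Total operating time / Number of failures
MTBF = 698 / 43
MTBF = 16.23 hours

16.23 hours


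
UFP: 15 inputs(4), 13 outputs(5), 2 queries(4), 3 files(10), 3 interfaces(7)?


UFP = EI*4 + EO*5 + EQ*4 + ILF*10 + EIF*7
UFP = 15*4 + 13*5 + 2*4 + 3*10 + 3*7
UFP = 60 + 65 + 8 + 30 + 21
UFP = 184

184


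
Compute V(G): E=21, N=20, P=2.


Formula: V(G) = E - N + 2P
V(G) = 21 - 20 + 2*2
V(G) = 1 + 4
V(G) = 5

5


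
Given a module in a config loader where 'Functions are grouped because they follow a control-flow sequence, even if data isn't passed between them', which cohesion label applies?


Reasoning: Grouped by order of execution within a routine, not by data flow
Type: Procedural cohesion

Procedural cohesion


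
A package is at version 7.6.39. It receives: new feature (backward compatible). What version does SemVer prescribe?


Current: 7.6.39
Change category: 'new feature (backward compatible)' → minor bump
SemVer rule: minor bump → increment MINOR, reset PATCH to 0 (MAJOR unchanged)
New: 7.7.0

7.7.0


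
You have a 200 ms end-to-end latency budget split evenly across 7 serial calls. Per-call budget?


Formula: per_stage = total_budget / stages
per_stage = 200 / 7
per_stage = 28.57 ms

28.57 ms


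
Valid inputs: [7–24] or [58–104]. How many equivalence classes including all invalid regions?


Valid ranges: [7,24] and [58,104]
Class 1: x < 7 — invalid
Class 2: 7 ≤ x ≤ 24 — valid
Class 3: 24 < x < 58 — invalid (gap between ranges)
Class 4: 58 ≤ x ≤ 104 — valid
Class 5: x > 104 — invalid
Total equivalence classes: 5

5 equivalence classes


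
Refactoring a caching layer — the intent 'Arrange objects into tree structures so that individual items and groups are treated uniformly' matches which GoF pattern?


This matches the Composite pattern

Composite


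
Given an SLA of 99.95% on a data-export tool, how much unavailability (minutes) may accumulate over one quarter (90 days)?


Formula: allowed downtime = period * (100 - SLA) / 100
Period (quarter (90 days)) = 129600 minutes
Unavailability fraction = (100 - 99.95) / 100
Allowed downtime = 129600 * (100 - 99.95) / 100
Allowed downtime = 64.8 minutes

64.8 minutes


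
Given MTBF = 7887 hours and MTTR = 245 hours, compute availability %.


Availability = MTBF / (MTBF + MTTR)
Availability = 7887 / (7887 + 245)
Availability = 7887 / 8132
Availability = 96.9872%

96.9872%


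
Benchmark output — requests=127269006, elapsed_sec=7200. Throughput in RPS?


Formula: throughput = requests / seconds
throughput = 127269006 / 7200
throughput = 17676.25 requests/second

17676.25 requests/second


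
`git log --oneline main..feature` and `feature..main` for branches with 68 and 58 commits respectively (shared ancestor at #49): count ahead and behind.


Common ancestor: commit #49
feature commits after divergence: 68 - 49 = 19
main commits after divergence: 58 - 49 = 9
feature is 19 commits ahead of main
main is 9 commits ahead of feature

feature ahead: 19, main ahead: 9


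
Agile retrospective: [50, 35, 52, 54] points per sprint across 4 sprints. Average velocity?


Formula: Avg velocity = Total points / Number of sprints
Points: [50, 35, 52, 54]
Sum = 50 + 35 + 52 + 54 = 191
Avg velocity = 191 / 4 = 47.75 points/sprint

47.75 points/sprint


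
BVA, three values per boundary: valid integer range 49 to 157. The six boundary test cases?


Range: [49, 157]
Boundaries: just below min, min, min+1, max-1, max, just above max
Values: [48, 49, 50, 156, 157, 158]

[48, 49, 50, 156, 157, 158]


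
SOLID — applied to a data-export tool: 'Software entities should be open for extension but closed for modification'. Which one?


This describes the Open/Closed Principle (OCP)

Open/Closed Principle (OCP)


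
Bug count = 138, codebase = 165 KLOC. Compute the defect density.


Defect density = defects / KLOC
Defect density = 138 / 165
Defect density = 0.836 defects/KLOC

0.836 defects/KLOC


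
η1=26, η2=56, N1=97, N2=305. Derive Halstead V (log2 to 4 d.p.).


Formula: V = N * log2(η), where N = N1 + N2 and η = η1 + η2
η = 26 + 56 = 82
N = 97 + 305 = 402
log2(82) ≈ 6.3576
V = 402 * 6.3576 = 2555.76

2555.76


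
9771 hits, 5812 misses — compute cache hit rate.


Formula: hit rate = hits / (hits + misses) * 100
hit rate = 9771 / (9771 + 5812) * 100
hit rate = 9771 / 15583 * 100
hit rate = 62.7%

62.7%


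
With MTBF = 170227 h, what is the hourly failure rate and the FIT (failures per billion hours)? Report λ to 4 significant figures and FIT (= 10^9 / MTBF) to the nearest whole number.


Formula: λ = 1 / MTBF; FIT = λ × 1e9 = 1e9 / MTBF
λ = 1 / 170227 ≈ 5.875e-06 failures/hour
FIT = 1e9 / 170227 ≈ 5875 failures per 1e9 hours (nearest whole number)

λ = 5.875e-06 /h, FIT = 5875


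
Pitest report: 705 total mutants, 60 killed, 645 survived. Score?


Mutation score = killed / total * 100
Mutation score = 60 / 705 * 100
Mutation score = 8.51%

8.51%


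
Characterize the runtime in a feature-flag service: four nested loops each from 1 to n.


Reasoning: four levels of nesting
Complexity: O(n^4)

O(n^4)


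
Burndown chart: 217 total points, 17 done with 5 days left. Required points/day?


Formula: Required rate = Remaining points / Days left
Remaining = 217 - 17 = 200 points
Required rate = 200 / 5 = 40.0 points/day

40.0 points/day


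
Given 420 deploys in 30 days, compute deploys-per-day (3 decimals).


Formula: deployments per day = releases / days
= 420 / 30
= 14.0 deploys/day
(equivalently, 98.0 deploys/week)

14.0 deploys/day


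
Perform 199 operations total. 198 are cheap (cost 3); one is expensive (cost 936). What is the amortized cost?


Formula: Amortized cost = Total cost / Operations
Total cost = (198 * 3) + (1 * 936)
Total cost = 594 + 936 = 1530
Amortized = 1530 / 199 = 7.6884

7.6884


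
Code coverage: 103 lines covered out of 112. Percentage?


Coverage = covered / total * 100
Coverage = 103 / 112 * 100
Coverage = 91.96%

91.96%


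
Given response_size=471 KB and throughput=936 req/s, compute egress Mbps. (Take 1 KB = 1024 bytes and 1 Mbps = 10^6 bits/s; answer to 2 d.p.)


Formula: Mbps = payload_bytes * RPS * 8 / 1e6
Payload per request = 471 KB = 471 * 1024 = 482304 bytes
Total bytes/sec = 482304 * 936 = 451436544
Total bits/sec = 451436544 * 8 = 3611492352
Mbps = 3611492352 / 1e6 = 3611.49

3611.49 Mbps


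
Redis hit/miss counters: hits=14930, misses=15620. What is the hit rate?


Formula: hit rate = hits / (hits + misses) * 100
hit rate = 14930 / (14930 + 15620) * 100
hit rate = 14930 / 30550 * 100
hit rate = 48.87%

48.87%


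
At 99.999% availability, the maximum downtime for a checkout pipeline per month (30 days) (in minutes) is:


Formula: allowed downtime = period * (100 - SLA) / 100
Period (month (30 days)) = 43200 minutes
Unavailability fraction = (100 - 99.999) / 100
Allowed downtime = 43200 * (100 - 99.999) / 100
Allowed downtime = 0.432 minutes

0.432 minutes


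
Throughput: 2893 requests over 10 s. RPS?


Formula: throughput = requests / seconds
throughput = 2893 / 10
throughput = 289.3 requests/second

289.3 requests/second


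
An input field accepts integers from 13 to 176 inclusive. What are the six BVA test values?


Range: [13, 176]
Boundaries: just below min, min, min+1, max-1, max, just above max
Values: [12, 13, 14, 175, 176, 177]

[12, 13, 14, 175, 176, 177]


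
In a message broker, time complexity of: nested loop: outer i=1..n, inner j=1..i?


Reasoning: triangle: n(n+1)/2 ~ n^2/2
Complexity: O(n^2)

O(n^2)


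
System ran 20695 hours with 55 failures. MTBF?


Formula: MTBF = Total operating time / Number of failures
MTBF = 20695 / 55
MTBF = 376.27 hours

376.27 hours


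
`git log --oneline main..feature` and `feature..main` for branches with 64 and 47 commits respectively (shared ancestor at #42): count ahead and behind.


Common ancestor: commit #42
feature commits after divergence: 64 - 42 = 22
main commits after divergence: 47 - 42 = 5
feature is 22 commits ahead of main
main is 5 commits ahead of feature

feature ahead: 22, main ahead: 5


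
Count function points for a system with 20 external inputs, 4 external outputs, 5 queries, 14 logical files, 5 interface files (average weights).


UFP = EI*4 + EO*5 + EQ*4 + ILF*10 + EIF*7
UFP = 20*4 + 4*5 + 5*4 + 14*10 + 5*7
UFP = 80 + 20 + 20 + 140 + 35
UFP = 295

295


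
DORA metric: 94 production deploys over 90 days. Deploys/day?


Formula: deployments per day = releases / days
= 94 / 90
= 1.044 deploys/day
(equivalently, 7.31 deploys/week)

1.044 deploys/day


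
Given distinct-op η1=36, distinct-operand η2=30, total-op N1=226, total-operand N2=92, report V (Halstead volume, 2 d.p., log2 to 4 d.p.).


Formula: V = N * log2(η), where N = N1 + N2 and η = η1 + η2
η = 36 + 30 = 66
N = 226 + 92 = 318
log2(66) ≈ 6.0444
V = 318 * 6.0444 = 1922.12

1922.12


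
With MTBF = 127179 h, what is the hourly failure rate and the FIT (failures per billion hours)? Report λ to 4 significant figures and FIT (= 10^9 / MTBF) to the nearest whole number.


Formula: λ = 1 / MTBF; FIT = λ × 1e9 = 1e9 / MTBF
λ = 1 / 127179 ≈ 7.863e-06 failures/hour
FIT = 1e9 / 127179 ≈ 7863 failures per 1e9 hours (nearest whole number)

λ = 7.863e-06 /h, FIT = 7863


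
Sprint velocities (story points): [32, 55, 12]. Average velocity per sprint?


Formula: Avg velocity = Total points / Number of sprints
Points: [32, 55, 12]
Sum = 32 + 55 + 12 = 99
Avg velocity = 99 / 3 = 33.0 points/sprint

33.0 points/sprint


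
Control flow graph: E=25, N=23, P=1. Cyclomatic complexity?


Formula: V(G) = E - N + 2P
V(G) = 25 - 23 + 2*1
V(G) = 2 + 2
V(G) = 4

4


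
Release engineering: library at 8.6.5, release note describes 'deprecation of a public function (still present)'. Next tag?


Current: 8.6.5
Change category: 'deprecation of a public function (still present)' → minor bump
SemVer rule: minor bump → increment MINOR, reset PATCH to 0 (MAJOR unchanged)
New: 8.7.0

8.7.0


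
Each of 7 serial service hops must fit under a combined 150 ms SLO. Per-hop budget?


Formula: per_stage = total_budget / stages
per_stage = 150 / 7
per_stage = 21.43 ms

21.43 ms


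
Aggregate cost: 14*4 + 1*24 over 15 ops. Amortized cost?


Formula: Amortized cost = Total cost / Operations
Total cost = (14 * 4) + (1 * 24)
Total cost = 56 + 24 = 80
Amortized = 80 / 15 = 5.3333

5.3333


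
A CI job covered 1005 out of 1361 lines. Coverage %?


Coverage = covered / total * 100
Coverage = 1005 / 1361 * 100
Coverage = 73.84%

73.84%


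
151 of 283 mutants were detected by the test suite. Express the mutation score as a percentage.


Mutation score = killed / total * 100
Mutation score = 151 / 283 * 100
Mutation score = 53.36%

53.36%


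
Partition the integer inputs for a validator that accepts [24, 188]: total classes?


Valid range: [24, 188]
Class 1: x < 24 — invalid
Class 2: 24 ≤ x ≤ 188 — valid
Class 3: x > 188 — invalid
Total equivalence classes: 3

3 equivalence classes


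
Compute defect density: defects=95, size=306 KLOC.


Defect density = defects / KLOC
Defect density = 95 / 306
Defect density = 0.31 defects/KLOC

0.31 defects/KLOC


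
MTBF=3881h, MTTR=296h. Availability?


Availability = MTBF / (MTBF + MTTR)
Availability = 3881 / (3881 + 296)
Availability = 3881 / 4177
Availability = 92.9136%

92.9136%


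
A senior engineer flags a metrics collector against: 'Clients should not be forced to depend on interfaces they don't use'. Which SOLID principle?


This describes the Interface Segregation Principle (ISP)

Interface Segregation Principle (ISP)


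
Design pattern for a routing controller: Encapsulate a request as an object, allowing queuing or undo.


This matches the Command pattern

Command


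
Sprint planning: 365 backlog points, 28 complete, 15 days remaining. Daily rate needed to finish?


Formula: Required rate = Remaining points / Days left
Remaining = 365 - 28 = 337 points
Required rate = 337 / 15 = 22.47 points/day

22.47 points/day


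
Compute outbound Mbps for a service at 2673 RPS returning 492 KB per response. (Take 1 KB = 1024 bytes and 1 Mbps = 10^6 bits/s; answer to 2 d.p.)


Formula: Mbps = payload_bytes * RPS * 8 / 1e6
Payload per request = 492 KB = 492 * 1024 = 503808 bytes
Total bytes/sec = 503808 * 2673 = 1346678784
Total bits/sec = 1346678784 * 8 = 10773430272
Mbps = 10773430272 / 1e6 = 10773.43

10773.43 Mbps


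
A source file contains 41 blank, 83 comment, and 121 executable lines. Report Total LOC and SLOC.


Total LOC = blank + comment + code
Total LOC = 41 + 83 + 121 = 245
SLOC (source only) = code = 121

Total LOC: 245, SLOC: 121


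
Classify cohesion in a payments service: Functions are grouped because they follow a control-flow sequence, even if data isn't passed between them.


Reasoning: Grouped by order of execution within a routine, not by data flow
Type: Procedural cohesion

Procedural cohesion


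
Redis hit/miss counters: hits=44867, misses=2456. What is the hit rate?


Formula: hit rate = hits / (hits + misses) * 100
hit rate = 44867 / (44867 + 2456) * 100
hit rate = 44867 / 47323 * 100
hit rate = 94.81%

94.81%


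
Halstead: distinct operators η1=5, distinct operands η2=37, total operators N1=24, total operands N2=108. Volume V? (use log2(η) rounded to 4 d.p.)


Formula: V = N * log2(η), where N = N1 + N2 and η = η1 + η2
η = 5 + 37 = 42
N = 24 + 108 = 132
log2(42) ≈ 5.3923
V = 132 * 5.3923 = 711.78

711.78


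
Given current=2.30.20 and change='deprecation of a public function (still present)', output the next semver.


Current: 2.30.20
Change category: 'deprecation of a public function (still present)' → minor bump
SemVer rule: minor bump → increment MINOR, reset PATCH to 0 (MAJOR unchanged)
New: 2.31.0

2.31.0


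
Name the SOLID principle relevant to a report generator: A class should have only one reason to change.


This describes the Single Responsibility Principle (SRP)

Single Responsibility Principle (SRP)


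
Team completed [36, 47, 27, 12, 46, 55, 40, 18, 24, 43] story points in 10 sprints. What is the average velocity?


Formula: Avg velocity = Total points / Number of sprints
Points: [36, 47, 27, 12, 46, 55, 40, 18, 24, 43]
Sum = 36 + 47 + 27 + 12 + 46 + 55 + 40 + 18 + 24 + 43 = 348
Avg velocity = 348 / 10 = 34.8 points/sprint

34.8 points/sprint


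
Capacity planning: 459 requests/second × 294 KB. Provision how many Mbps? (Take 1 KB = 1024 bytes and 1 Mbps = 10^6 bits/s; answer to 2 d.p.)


Formula: Mbps = payload_bytes * RPS * 8 / 1e6
Payload per request = 294 KB = 294 * 1024 = 301056 bytes
Total bytes/sec = 301056 * 459 = 138184704
Total bits/sec = 138184704 * 8 = 1105477632
Mbps = 1105477632 / 1e6 = 1105.48

1105.48 Mbps


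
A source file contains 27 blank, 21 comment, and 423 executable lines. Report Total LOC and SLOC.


Total LOC = blank + comment + code
Total LOC = 27 + 21 + 423 = 471
SLOC (source only) = code = 423

Total LOC: 471, SLOC: 423


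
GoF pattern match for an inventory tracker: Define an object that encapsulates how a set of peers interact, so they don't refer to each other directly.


This matches the Mediator pattern

Mediator


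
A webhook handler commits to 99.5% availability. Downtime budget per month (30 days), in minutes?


Formula: allowed downtime = period * (100 - SLA) / 100
Period (month (30 days)) = 43200 minutes
Unavailability fraction = (100 - 99.5) / 100
Allowed downtime = 43200 * (100 - 99.5) / 100
Allowed downtime = 216.0 minutes

216.0 minutes


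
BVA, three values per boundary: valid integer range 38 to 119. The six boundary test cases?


Range: [38, 119]
Boundaries: just below min, min, min+1, max-1, max, just above max
Values: [37, 38, 39, 118, 119, 120]

[37, 38, 39, 118, 119, 120]


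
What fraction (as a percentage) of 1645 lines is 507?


Coverage = covered / total * 100
Coverage = 507 / 1645 * 100
Coverage = 30.82%

30.82%


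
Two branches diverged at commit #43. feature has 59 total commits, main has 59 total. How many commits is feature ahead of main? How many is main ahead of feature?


Common ancestor: commit #43
feature commits after divergence: 59 - 43 = 16
main commits after divergence: 59 - 43 = 16
feature is 16 commits ahead of main
main is 16 commits ahead of feature

feature ahead: 16, main ahead: 16


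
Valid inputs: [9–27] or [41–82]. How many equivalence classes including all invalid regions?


Valid ranges: [9,27] and [41,82]
Class 1: x < 9 — invalid
Class 2: 9 ≤ x ≤ 27 — valid
Class 3: 27 < x < 41 — invalid (gap between ranges)
Class 4: 41 ≤ x ≤ 82 — valid
Class 5: x > 82 — invalid
Total equivalence classes: 5

5 equivalence classes


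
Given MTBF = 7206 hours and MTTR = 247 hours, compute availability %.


Availability = MTBF / (MTBF + MTTR)
Availability = 7206 / (7206 + 247)
Availability = 7206 / 7453
Availability = 96.6859%

96.6859%


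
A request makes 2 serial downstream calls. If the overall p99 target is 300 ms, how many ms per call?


Formula: per_stage = total_budget / stages
per_stage = 300 / 2
per_stage = 150.0 ms

150.0 ms


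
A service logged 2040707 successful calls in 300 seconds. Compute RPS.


Formula: throughput = requests / seconds
throughput = 2040707 / 300
throughput = 6802.36 requests/second

6802.36 requests/second


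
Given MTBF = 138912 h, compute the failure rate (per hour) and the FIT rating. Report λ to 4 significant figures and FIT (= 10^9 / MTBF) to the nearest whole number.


Formula: λ = 1 / MTBF; FIT = λ × 1e9 = 1e9 / MTBF
λ = 1 / 138912 ≈ 7.199e-06 failures/hour
FIT = 1e9 / 138912 ≈ 7199 failures per 1e9 hours (nearest whole number)

λ = 7.199e-06 /h, FIT = 7199


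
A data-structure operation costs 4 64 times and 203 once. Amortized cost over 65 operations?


Formula: Amortized cost = Total cost / Operations
Total cost = (64 * 4) + (1 * 203)
Total cost = 256 + 203 = 459
Amortized = 459 / 65 = 7.0615

7.0615


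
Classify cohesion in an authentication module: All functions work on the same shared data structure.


Reasoning: Functions share data
Type: Communicational cohesion

Communicational cohesion


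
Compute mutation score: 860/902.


Mutation score = killed / total * 100
Mutation score = 860 / 902 * 100
Mutation score = 95.34%

95.34%


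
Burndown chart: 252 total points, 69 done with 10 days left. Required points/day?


Formula: Required rate = Remaining points / Days left
Remaining = 252 - 69 = 183 points
Required rate = 183 / 10 = 18.3 points/day

18.3 points/day


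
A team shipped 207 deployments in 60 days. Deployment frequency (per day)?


Formula: deployments per day = releases / days
= 207 / 60
= 3.45 deploys/day
(equivalently, 24.15 deploys/week)

3.45 deploys/day


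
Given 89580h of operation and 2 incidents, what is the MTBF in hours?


Formula: MTBF = Total operating time / Number of failures
MTBF = 89580 / 2
MTBF = 44790.0 hours

44790.0 hours


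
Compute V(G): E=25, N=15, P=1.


Formula: V(G) = E - N + 2P
V(G) = 25 - 15 + 2*1
V(G) = 10 + 2
V(G) = 12

12


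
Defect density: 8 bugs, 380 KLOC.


Defect density = defects / KLOC
Defect density = 8 / 380
Defect density = 0.021 defects/KLOC

0.021 defects/KLOC


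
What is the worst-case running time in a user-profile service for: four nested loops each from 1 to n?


Reasoning: four levels of nesting
Complexity: O(n^4)

O(n^4)


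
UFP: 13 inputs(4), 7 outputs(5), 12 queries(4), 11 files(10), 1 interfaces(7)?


UFP = EI*4 + EO*5 + EQ*4 + ILF*10 + EIF*7
UFP = 13*4 + 7*5 + 12*4 + 11*10 + 1*7
UFP = 52 + 35 + 48 + 110 + 7
UFP = 252

252


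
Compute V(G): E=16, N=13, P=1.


Formula: V(G) = E - N + 2P
V(G) = 16 - 13 + 2*1
V(G) = 3 + 2
V(G) = 5

5


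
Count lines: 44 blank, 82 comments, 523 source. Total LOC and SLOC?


Total LOC = blank + comment + code
Total LOC = 44 + 82 + 523 = 649
SLOC (source only) = code = 523

Total LOC: 649, SLOC: 523


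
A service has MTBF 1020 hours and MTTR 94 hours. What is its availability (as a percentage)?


Availability = MTBF / (MTBF + MTTR)
Availability = 1020 / (1020 + 94)
Availability = 1020 / 1114
Availability = 91.5619%

91.5619%


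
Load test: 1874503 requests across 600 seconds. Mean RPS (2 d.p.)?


Formula: throughput = requests / seconds
throughput = 1874503 / 600
throughput = 3124.17 requests/second

3124.17 requests/second


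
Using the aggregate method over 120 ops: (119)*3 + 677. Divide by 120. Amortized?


Formula: Amortized cost = Total cost / Operations
Total cost = (119 * 3) + (1 * 677)
Total cost = 357 + 677 = 1034
Amortized = 1034 / 120 = 8.6167

8.6167


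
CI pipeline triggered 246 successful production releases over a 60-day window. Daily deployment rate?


Formula: deployments per day = releases / days
= 246 / 60
= 4.1 deploys/day
(equivalently, 28.7 deploys/week)

4.1 deploys/day


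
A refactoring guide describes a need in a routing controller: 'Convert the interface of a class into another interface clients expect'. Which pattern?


This matches the Adapter pattern

Adapter


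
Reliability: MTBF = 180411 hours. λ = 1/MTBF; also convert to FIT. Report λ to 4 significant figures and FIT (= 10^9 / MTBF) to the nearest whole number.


Formula: λ = 1 / MTBF; FIT = λ × 1e9 = 1e9 / MTBF
λ = 1 / 180411 ≈ 5.543e-06 failures/hour
FIT = 1e9 / 180411 ≈ 5543 failures per 1e9 hours (nearest whole number)

λ = 5.543e-06 /h, FIT = 5543


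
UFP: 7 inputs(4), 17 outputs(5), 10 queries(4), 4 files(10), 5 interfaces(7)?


UFP = EI*4 + EO*5 + EQ*4 + ILF*10 + EIF*7
UFP = 7*4 + 17*5 + 10*4 + 4*10 + 5*7
UFP = 28 + 85 + 40 + 40 + 35
UFP = 228

228


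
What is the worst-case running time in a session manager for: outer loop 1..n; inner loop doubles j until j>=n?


Reasoning: linear outer times logarithmic inner
Complexity: O(n log n)

O(n log n)


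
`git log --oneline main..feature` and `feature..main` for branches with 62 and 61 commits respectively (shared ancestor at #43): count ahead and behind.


Common ancestor: commit #43
feature commits after divergence: 62 - 43 = 19
main commits after divergence: 61 - 43 = 18
feature is 19 commits ahead of main
main is 18 commits ahead of feature

feature ahead: 19, main ahead: 18


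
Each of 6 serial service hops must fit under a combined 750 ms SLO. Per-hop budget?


Formula: per_stage = total_budget / stages
per_stage = 750 / 6
per_stage = 125.0 ms

125.0 ms


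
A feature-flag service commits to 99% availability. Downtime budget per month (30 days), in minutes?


Formula: allowed downtime = period * (100 - SLA) / 100
Period (month (30 days)) = 43200 minutes
Unavailability fraction = (100 - 99.0) / 100
Allowed downtime = 43200 * (100 - 99.0) / 100
Allowed downtime = 432.0 minutes

432.0 minutes


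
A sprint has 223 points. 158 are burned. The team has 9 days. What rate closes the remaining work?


Formula: Required rate = Remaining points / Days left
Remaining = 223 - 158 = 65 points
Required rate = 65 / 9 = 7.22 points/day

7.22 points/day


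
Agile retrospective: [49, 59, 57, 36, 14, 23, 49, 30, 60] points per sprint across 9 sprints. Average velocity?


Formula: Avg velocity = Total points / Number of sprints
Points: [49, 59, 57, 36, 14, 23, 49, 30, 60]
Sum = 49 + 59 + 57 + 36 + 14 + 23 + 49 + 30 + 60 = 377
Avg velocity = 377 / 9 = 41.89 points/sprint

41.89 points/sprint


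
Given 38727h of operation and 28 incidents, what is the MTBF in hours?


Formula: MTBF = Total operating time / Number of failures
MTBF = 38727 / 28
MTBF = 1383.11 hours

1383.11 hours


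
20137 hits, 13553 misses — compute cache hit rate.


Formula: hit rate = hits / (hits + misses) * 100
hit rate = 20137 / (20137 + 13553) * 100
hit rate = 20137 / 33690 * 100
hit rate = 59.77%

59.77%


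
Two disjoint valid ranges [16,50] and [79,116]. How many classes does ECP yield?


Valid ranges: [16,50] and [79,116]
Class 1: x < 16 — invalid
Class 2: 16 ≤ x ≤ 50 — valid
Class 3: 50 < x < 79 — invalid (gap between ranges)
Class 4: 79 ≤ x ≤ 116 — valid
Class 5: x > 116 — invalid
Total equivalence classes: 5

5 equivalence classes


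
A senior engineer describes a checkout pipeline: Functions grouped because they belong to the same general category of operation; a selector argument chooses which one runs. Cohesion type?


Reasoning: Grouped by category of activity, not by data or sequence
Type: Logical cohesion

Logical cohesion


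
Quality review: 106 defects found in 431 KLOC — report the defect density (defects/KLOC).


Defect density = defects / KLOC
Defect density = 106 / 431
Defect density = 0.246 defects/KLOC

0.246 defects/KLOC


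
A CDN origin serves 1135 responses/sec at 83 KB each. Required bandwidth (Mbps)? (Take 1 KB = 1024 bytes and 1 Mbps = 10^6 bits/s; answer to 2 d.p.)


Formula: Mbps = payload_bytes * RPS * 8 / 1e6
Payload per request = 83 KB = 83 * 1024 = 84992 bytes
Total bytes/sec = 84992 * 1135 = 96465920
Total bits/sec = 96465920 * 8 = 771727360
Mbps = 771727360 / 1e6 = 771.73

771.73 Mbps


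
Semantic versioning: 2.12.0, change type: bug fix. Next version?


Current: 2.12.0
Change category: 'bug fix' → patch bump
SemVer rule: patch bump → increment PATCH (MAJOR and MINOR unchanged)
New: 2.12.1

2.12.1


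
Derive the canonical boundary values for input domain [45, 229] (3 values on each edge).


Range: [45, 229]
Boundaries: just below min, min, min+1, max-1, max, just above max
Values: [44, 45, 46, 228, 229, 230]

[44, 45, 46, 228, 229, 230]


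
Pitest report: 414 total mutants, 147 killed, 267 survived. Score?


Mutation score = killed / total * 100
Mutation score = 147 / 414 * 100
Mutation score = 35.51%

35.51%


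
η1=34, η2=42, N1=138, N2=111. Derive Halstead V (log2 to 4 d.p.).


Formula: V = N * log2(η), where N = N1 + N2 and η = η1 + η2
η = 34 + 42 = 76
N = 138 + 111 = 249
log2(76) ≈ 6.2479
V = 249 * 6.2479 = 1555.73

1555.73


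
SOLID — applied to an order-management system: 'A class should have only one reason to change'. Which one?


This describes the Single Responsibility Principle (SRP)

Single Responsibility Principle (SRP)


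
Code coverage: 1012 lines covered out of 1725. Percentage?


Coverage = covered / total * 100
Coverage = 1012 / 1725 * 100
Coverage = 58.67%

58.67%


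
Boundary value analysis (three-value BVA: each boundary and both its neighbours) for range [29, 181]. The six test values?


Range: [29, 181]
Boundaries: just below min, min, min+1, max-1, max, just above max
Values: [28, 29, 30, 180, 181, 182]

[28, 29, 30, 180, 181, 182]


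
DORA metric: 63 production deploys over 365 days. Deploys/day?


Formula: deployments per day = releases / days
= 63 / 365
= 0.173 deploys/day
(equivalently, 1.21 deploys/week)

0.173 deploys/day


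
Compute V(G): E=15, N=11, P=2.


Formula: V(G) = E - N + 2P
V(G) = 15 - 11 + 2*2
V(G) = 4 + 4
V(G) = 8

8


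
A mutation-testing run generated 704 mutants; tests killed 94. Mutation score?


Mutation score = killed / total * 100
Mutation score = 94 / 704 * 100
Mutation score = 13.35%

13.35%


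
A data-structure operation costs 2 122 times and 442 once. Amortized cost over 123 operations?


Formula: Amortized cost = Total cost / Operations
Total cost = (122 * 2) + (1 * 442)
Total cost = 244 + 442 = 686
Amortized = 686 / 123 = 5.5772

5.5772


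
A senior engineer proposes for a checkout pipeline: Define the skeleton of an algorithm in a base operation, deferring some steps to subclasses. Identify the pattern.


This matches the Template Method pattern

Template Method


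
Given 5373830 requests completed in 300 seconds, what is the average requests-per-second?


Formula: throughput = requests / seconds
throughput = 5373830 / 300
throughput = 17912.77 requests/second

17912.77 requests/second


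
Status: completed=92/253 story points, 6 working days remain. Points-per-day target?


Formula: Required rate = Remaining points / Days left
Remaining = 253 - 92 = 161 points
Required rate = 161 / 6 = 26.83 points/day

26.83 points/day


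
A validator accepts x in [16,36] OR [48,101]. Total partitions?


Valid ranges: [16,36] and [48,101]
Class 1: x < 16 — invalid
Class 2: 16 ≤ x ≤ 36 — valid
Class 3: 36 < x < 48 — invalid (gap between ranges)
Class 4: 48 ≤ x ≤ 101 — valid
Class 5: x > 101 — invalid
Total equivalence classes: 5

5 equivalence classes


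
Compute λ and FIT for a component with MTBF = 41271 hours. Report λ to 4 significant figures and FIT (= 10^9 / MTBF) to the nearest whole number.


Formula: λ = 1 / MTBF; FIT = λ × 1e9 = 1e9 / MTBF
λ = 1 / 41271 ≈ 2.423e-05 failures/hour
FIT = 1e9 / 41271 ≈ 24230 failures per 1e9 hours (nearest whole number)

λ = 2.423e-05 /h, FIT = 24230


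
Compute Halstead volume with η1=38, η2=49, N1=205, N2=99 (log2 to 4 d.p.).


Formula: V = N * log2(η), where N = N1 + N2 and η = η1 + η2
η = 38 + 49 = 87
N = 205 + 99 = 304
log2(87) ≈ 6.4429
V = 304 * 6.4429 = 1958.64

1958.64


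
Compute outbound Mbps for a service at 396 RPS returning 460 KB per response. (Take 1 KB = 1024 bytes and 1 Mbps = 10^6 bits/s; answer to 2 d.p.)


Formula: Mbps = payload_bytes * RPS * 8 / 1e6
Payload per request = 460 KB = 460 * 1024 = 471040 bytes
Total bytes/sec = 471040 * 396 = 186531840
Total bits/sec = 186531840 * 8 = 1492254720
Mbps = 1492254720 / 1e6 = 1492.25

1492.25 Mbps


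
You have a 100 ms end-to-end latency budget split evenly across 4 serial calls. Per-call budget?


Formula: per_stage = total_budget / stages
per_stage = 100 / 4
per_stage = 25.0 ms

25.0 ms


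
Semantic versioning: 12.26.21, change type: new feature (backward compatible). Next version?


Current: 12.26.21
Change category: 'new feature (backward compatible)' → minor bump
SemVer rule: minor bump → increment MINOR, reset PATCH to 0 (MAJOR unchanged)
New: 12.27.0

12.27.0


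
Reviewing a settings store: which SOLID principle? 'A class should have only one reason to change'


This describes the Single Responsibility Principle (SRP)

Single Responsibility Principle (SRP)


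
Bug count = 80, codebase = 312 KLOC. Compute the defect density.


Defect density = defects / KLOC
Defect density = 80 / 312
Defect density = 0.256 defects/KLOC

0.256 defects/KLOC


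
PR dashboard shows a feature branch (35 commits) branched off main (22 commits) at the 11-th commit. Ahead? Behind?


Common ancestor: commit #11
feature commits after divergence: 35 - 11 = 24
main commits after divergence: 22 - 11 = 11
feature is 24 commits ahead of main
main is 11 commits ahead of feature

feature ahead: 24, main ahead: 11


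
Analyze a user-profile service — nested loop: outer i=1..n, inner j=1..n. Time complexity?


Reasoning: n iterations times n iterations
Complexity: O(n^2)

O(n^2)


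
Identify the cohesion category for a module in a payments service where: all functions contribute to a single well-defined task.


Reasoning: Best: single purpose
Type: Functional cohesion

Functional cohesion


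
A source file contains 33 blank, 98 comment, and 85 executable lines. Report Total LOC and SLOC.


Total LOC = blank + comment + code
Total LOC = 33 + 98 + 85 = 216
SLOC (source only) = code = 85

Total LOC: 216, SLOC: 85


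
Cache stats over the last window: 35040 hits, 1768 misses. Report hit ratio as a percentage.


Formula: hit rate = hits / (hits + misses) * 100
hit rate = 35040 / (35040 + 1768) * 100
hit rate = 35040 / 36808 * 100
hit rate = 95.2%

95.2%


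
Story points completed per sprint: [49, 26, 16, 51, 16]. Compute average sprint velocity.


Formula: Avg velocity = Total points / Number of sprints
Points: [49, 26, 16, 51, 16]
Sum = 49 + 26 + 16 + 51 + 16 = 158
Avg velocity = 158 / 5 = 31.6 points/sprint

31.6 points/sprint


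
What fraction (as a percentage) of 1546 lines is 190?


Coverage = covered / total * 100
Coverage = 190 / 1546 * 100
Coverage = 12.29%

12.29%


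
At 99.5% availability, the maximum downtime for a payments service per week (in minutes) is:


Formula: allowed downtime = period * (100 - SLA) / 100
Period (week) = 10080 minutes
Unavailability fraction = (100 - 99.5) / 100
Allowed downtime = 10080 * (100 - 99.5) / 100
Allowed downtime = 50.4 minutes

50.4 minutes


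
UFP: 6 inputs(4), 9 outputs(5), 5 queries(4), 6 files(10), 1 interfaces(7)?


UFP = EI*4 + EO*5 + EQ*4 + ILF*10 + EIF*7
UFP = 6*4 + 9*5 + 5*4 + 6*10 + 1*7
UFP = 24 + 45 + 20 + 60 + 7
UFP = 156

156


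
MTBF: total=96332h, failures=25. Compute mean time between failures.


Formula: MTBF = Total operating time / Number of failures
MTBF = 96332 / 25
MTBF = 3853.28 hours

3853.28 hours


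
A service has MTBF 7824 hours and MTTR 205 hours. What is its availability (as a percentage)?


Availability = MTBF / (MTBF + MTTR)
Availability = 7824 / (7824 + 205)
Availability = 7824 / 8029
Availability = 97.4468%

97.4468%


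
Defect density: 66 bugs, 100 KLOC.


Defect density = defects / KLOC
Defect density = 66 / 100
Defect density = 0.66 defects/KLOC

0.66 defects/KLOC


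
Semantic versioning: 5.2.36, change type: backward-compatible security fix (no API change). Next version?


Current: 5.2.36
Change category: 'backward-compatible security fix (no API change)' → patch bump
SemVer rule: patch bump → increment PATCH (MAJOR and MINOR unchanged)
New: 5.2.37

5.2.37


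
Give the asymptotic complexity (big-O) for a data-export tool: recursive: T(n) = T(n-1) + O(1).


Reasoning: linear recursion with constant work per frame
Complexity: O(n)

O(n)


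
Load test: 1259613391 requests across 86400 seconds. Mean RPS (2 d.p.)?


Formula: throughput = requests / seconds
throughput = 1259613391 / 86400
throughput = 14578.86 requests/second

14578.86 requests/second


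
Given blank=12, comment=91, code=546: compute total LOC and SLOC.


Total LOC = blank + comment + code
Total LOC = 12 + 91 + 546 = 649
SLOC (source only) = code = 546

Total LOC: 649, SLOC: 546


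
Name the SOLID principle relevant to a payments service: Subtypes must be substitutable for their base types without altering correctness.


This describes the Liskov Substitution Principle (LSP)

Liskov Substitution Principle (LSP)


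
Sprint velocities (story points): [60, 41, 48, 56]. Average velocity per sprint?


Formula: Avg velocity = Total points / Number of sprints
Points: [60, 41, 48, 56]
Sum = 60 + 41 + 48 + 56 = 205
Avg velocity = 205 / 4 = 51.25 points/sprint

51.25 points/sprint


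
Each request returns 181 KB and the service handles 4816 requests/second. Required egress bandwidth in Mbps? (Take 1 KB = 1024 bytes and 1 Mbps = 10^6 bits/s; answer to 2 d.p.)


Formula: Mbps = payload_bytes * RPS * 8 / 1e6
Payload per request = 181 KB = 181 * 1024 = 185344 bytes
Total bytes/sec = 185344 * 4816 = 892616704
Total bits/sec = 892616704 * 8 = 7140933632
Mbps = 7140933632 / 1e6 = 7140.93

7140.93 Mbps


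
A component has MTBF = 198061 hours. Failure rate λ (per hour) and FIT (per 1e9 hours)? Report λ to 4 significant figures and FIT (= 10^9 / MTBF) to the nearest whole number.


Formula: λ = 1 / MTBF; FIT = λ × 1e9 = 1e9 / MTBF
λ = 1 / 198061 ≈ 5.049e-06 failures/hour
FIT = 1e9 / 198061 ≈ 5049 failures per 1e9 hours (nearest whole number)

λ = 5.049e-06 /h, FIT = 5049


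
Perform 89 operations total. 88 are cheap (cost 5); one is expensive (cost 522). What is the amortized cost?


Formula: Amortized cost = Total cost / Operations
Total cost = (88 * 5) + (1 * 522)
Total cost = 440 + 522 = 962
Amortized = 962 / 89 = 10.809

10.809


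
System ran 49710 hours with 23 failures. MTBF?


Formula: MTBF = Total operating time / Number of failures
MTBF = 49710 / 23
MTBF = 2161.3 hours

2161.3 hours


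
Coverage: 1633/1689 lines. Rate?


Coverage = covered / total * 100
Coverage = 1633 / 1689 * 100
Coverage = 96.68%

96.68%


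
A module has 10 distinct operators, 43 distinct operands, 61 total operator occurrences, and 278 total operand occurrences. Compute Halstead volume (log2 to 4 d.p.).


Formula: V = N * log2(η), where N = N1 + N2 and η = η1 + η2
η = 10 + 43 = 53
N = 61 + 278 = 339
log2(53) ≈ 5.7279
V = 339 * 5.7279 = 1941.76

1941.76


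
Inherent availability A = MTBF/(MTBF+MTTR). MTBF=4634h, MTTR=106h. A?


Availability = MTBF / (MTBF + MTTR)
Availability = 4634 / (4634 + 106)
Availability = 4634 / 4740
Availability = 97.7637%

97.7637%


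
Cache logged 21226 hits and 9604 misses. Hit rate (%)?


Formula: hit rate = hits / (hits + misses) * 100
hit rate = 21226 / (21226 + 9604) * 100
hit rate = 21226 / 30830 * 100
hit rate = 68.85%

68.85%


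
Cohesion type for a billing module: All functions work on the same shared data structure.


Reasoning: Functions share data
Type: Communicational cohesion

Communicational cohesion


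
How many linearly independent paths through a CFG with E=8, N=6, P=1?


Formula: V(G) = E - N + 2P
V(G) = 8 - 6 + 2*1
V(G) = 2 + 2
V(G) = 4

4


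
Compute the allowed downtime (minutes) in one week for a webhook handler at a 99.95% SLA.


Formula: allowed downtime = period * (100 - SLA) / 100
Period (week) = 10080 minutes
Unavailability fraction = (100 - 99.95) / 100
Allowed downtime = 10080 * (100 - 99.95) / 100
Allowed downtime = 5.04 minutes

5.04 minutes


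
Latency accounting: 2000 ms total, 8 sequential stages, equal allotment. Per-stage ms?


Formula: per_stage = total_budget / stages
per_stage = 2000 / 8
per_stage = 250.0 ms

250.0 ms


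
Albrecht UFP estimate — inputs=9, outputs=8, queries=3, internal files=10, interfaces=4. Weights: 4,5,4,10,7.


UFP = EI*4 + EO*5 + EQ*4 + ILF*10 + EIF*7
UFP = 9*4 + 8*5 + 3*4 + 10*10 + 4*7
UFP = 36 + 40 + 12 + 100 + 28
UFP = 216

216


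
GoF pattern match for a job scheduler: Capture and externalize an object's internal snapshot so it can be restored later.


This matches the Memento pattern

Memento


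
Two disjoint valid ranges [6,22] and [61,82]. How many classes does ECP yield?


Valid ranges: [6,22] and [61,82]
Class 1: x < 6 — invalid
Class 2: 6 ≤ x ≤ 22 — valid
Class 3: 22 < x < 61 — invalid (gap between ranges)
Class 4: 61 ≤ x ≤ 82 — valid
Class 5: x > 82 — invalid
Total equivalence classes: 5

5 equivalence classes


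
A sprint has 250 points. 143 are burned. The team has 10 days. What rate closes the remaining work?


Formula: Required rate = Remaining points / Days left
Remaining = 250 - 143 = 107 points
Required rate = 107 / 10 = 10.7 points/day

10.7 points/day
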